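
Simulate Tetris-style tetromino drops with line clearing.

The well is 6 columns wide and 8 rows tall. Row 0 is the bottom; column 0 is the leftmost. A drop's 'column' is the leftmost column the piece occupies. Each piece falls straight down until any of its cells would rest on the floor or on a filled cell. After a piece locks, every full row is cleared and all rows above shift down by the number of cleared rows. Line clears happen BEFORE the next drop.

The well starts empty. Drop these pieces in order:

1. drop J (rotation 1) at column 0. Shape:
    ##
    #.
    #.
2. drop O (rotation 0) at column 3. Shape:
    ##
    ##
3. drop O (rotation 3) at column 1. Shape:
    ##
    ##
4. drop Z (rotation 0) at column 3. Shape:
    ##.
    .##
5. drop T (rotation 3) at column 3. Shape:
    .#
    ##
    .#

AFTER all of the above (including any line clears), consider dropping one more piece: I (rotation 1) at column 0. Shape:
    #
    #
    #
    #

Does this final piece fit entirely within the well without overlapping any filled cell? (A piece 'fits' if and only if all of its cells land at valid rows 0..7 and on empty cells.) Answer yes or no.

Answer: yes

Derivation:
Drop 1: J rot1 at col 0 lands with bottom-row=0; cleared 0 line(s) (total 0); column heights now [3 3 0 0 0 0], max=3
Drop 2: O rot0 at col 3 lands with bottom-row=0; cleared 0 line(s) (total 0); column heights now [3 3 0 2 2 0], max=3
Drop 3: O rot3 at col 1 lands with bottom-row=3; cleared 0 line(s) (total 0); column heights now [3 5 5 2 2 0], max=5
Drop 4: Z rot0 at col 3 lands with bottom-row=2; cleared 0 line(s) (total 0); column heights now [3 5 5 4 4 3], max=5
Drop 5: T rot3 at col 3 lands with bottom-row=4; cleared 0 line(s) (total 0); column heights now [3 5 5 6 7 3], max=7
Test piece I rot1 at col 0 (width 1): heights before test = [3 5 5 6 7 3]; fits = True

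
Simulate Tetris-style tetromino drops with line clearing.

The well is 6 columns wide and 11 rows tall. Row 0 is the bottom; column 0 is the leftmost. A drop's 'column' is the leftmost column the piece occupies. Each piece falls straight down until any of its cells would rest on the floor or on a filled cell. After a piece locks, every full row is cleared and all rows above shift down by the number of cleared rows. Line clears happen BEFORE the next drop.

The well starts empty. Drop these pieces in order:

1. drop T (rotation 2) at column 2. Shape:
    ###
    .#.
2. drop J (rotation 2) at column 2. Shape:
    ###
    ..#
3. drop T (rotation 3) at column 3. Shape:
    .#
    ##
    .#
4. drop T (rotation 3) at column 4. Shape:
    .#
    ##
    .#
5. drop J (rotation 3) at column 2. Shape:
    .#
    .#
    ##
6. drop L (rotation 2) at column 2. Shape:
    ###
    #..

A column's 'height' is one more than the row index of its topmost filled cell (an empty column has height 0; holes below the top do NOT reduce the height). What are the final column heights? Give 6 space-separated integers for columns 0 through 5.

Answer: 0 0 10 10 10 9

Derivation:
Drop 1: T rot2 at col 2 lands with bottom-row=0; cleared 0 line(s) (total 0); column heights now [0 0 2 2 2 0], max=2
Drop 2: J rot2 at col 2 lands with bottom-row=2; cleared 0 line(s) (total 0); column heights now [0 0 4 4 4 0], max=4
Drop 3: T rot3 at col 3 lands with bottom-row=4; cleared 0 line(s) (total 0); column heights now [0 0 4 6 7 0], max=7
Drop 4: T rot3 at col 4 lands with bottom-row=6; cleared 0 line(s) (total 0); column heights now [0 0 4 6 8 9], max=9
Drop 5: J rot3 at col 2 lands with bottom-row=6; cleared 0 line(s) (total 0); column heights now [0 0 7 9 8 9], max=9
Drop 6: L rot2 at col 2 lands with bottom-row=8; cleared 0 line(s) (total 0); column heights now [0 0 10 10 10 9], max=10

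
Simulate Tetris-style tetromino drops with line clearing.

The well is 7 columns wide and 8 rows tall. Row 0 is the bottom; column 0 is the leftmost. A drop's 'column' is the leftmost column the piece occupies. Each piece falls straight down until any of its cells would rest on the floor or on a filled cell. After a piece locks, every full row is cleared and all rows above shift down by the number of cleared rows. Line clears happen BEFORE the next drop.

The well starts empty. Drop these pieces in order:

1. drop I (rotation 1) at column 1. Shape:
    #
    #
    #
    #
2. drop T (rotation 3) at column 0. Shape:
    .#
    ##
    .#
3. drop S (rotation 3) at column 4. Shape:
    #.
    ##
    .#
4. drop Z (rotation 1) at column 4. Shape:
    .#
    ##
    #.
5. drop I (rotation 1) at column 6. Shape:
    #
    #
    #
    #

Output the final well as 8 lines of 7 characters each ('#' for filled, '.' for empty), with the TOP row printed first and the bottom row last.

Answer: .......
.#.....
##...#.
.#..##.
.#..#.#
.#..#.#
.#..###
.#...##

Derivation:
Drop 1: I rot1 at col 1 lands with bottom-row=0; cleared 0 line(s) (total 0); column heights now [0 4 0 0 0 0 0], max=4
Drop 2: T rot3 at col 0 lands with bottom-row=4; cleared 0 line(s) (total 0); column heights now [6 7 0 0 0 0 0], max=7
Drop 3: S rot3 at col 4 lands with bottom-row=0; cleared 0 line(s) (total 0); column heights now [6 7 0 0 3 2 0], max=7
Drop 4: Z rot1 at col 4 lands with bottom-row=3; cleared 0 line(s) (total 0); column heights now [6 7 0 0 5 6 0], max=7
Drop 5: I rot1 at col 6 lands with bottom-row=0; cleared 0 line(s) (total 0); column heights now [6 7 0 0 5 6 4], max=7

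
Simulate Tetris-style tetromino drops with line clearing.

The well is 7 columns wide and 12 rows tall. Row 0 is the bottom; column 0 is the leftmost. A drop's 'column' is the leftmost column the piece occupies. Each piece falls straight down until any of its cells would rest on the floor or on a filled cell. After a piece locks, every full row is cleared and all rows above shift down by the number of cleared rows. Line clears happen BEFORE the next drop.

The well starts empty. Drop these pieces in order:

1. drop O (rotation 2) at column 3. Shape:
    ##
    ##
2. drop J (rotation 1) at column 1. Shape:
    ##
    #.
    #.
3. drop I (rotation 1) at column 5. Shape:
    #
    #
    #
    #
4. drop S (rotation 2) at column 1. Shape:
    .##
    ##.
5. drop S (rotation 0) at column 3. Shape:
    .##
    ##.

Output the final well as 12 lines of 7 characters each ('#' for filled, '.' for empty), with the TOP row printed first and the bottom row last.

Answer: .......
.......
.......
.......
.......
....##.
...##..
..##...
.##..#.
.##..#.
.#.###.
.#.###.

Derivation:
Drop 1: O rot2 at col 3 lands with bottom-row=0; cleared 0 line(s) (total 0); column heights now [0 0 0 2 2 0 0], max=2
Drop 2: J rot1 at col 1 lands with bottom-row=0; cleared 0 line(s) (total 0); column heights now [0 3 3 2 2 0 0], max=3
Drop 3: I rot1 at col 5 lands with bottom-row=0; cleared 0 line(s) (total 0); column heights now [0 3 3 2 2 4 0], max=4
Drop 4: S rot2 at col 1 lands with bottom-row=3; cleared 0 line(s) (total 0); column heights now [0 4 5 5 2 4 0], max=5
Drop 5: S rot0 at col 3 lands with bottom-row=5; cleared 0 line(s) (total 0); column heights now [0 4 5 6 7 7 0], max=7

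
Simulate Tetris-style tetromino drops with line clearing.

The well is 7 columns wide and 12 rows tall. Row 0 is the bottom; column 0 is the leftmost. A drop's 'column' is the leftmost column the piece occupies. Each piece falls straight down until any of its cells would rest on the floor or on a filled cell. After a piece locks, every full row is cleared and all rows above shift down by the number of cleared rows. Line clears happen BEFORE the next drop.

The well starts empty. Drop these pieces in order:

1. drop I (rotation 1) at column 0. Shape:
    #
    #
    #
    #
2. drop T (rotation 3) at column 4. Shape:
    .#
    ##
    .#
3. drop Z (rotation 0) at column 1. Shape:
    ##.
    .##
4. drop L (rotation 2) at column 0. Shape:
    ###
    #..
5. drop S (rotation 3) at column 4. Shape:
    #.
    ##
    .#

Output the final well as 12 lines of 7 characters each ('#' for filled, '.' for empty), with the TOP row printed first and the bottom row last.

Drop 1: I rot1 at col 0 lands with bottom-row=0; cleared 0 line(s) (total 0); column heights now [4 0 0 0 0 0 0], max=4
Drop 2: T rot3 at col 4 lands with bottom-row=0; cleared 0 line(s) (total 0); column heights now [4 0 0 0 2 3 0], max=4
Drop 3: Z rot0 at col 1 lands with bottom-row=0; cleared 0 line(s) (total 0); column heights now [4 2 2 1 2 3 0], max=4
Drop 4: L rot2 at col 0 lands with bottom-row=4; cleared 0 line(s) (total 0); column heights now [6 6 6 1 2 3 0], max=6
Drop 5: S rot3 at col 4 lands with bottom-row=3; cleared 0 line(s) (total 0); column heights now [6 6 6 1 6 5 0], max=6

Answer: .......
.......
.......
.......
.......
.......
###.#..
#...##.
#....#.
#....#.
###.##.
#.##.#.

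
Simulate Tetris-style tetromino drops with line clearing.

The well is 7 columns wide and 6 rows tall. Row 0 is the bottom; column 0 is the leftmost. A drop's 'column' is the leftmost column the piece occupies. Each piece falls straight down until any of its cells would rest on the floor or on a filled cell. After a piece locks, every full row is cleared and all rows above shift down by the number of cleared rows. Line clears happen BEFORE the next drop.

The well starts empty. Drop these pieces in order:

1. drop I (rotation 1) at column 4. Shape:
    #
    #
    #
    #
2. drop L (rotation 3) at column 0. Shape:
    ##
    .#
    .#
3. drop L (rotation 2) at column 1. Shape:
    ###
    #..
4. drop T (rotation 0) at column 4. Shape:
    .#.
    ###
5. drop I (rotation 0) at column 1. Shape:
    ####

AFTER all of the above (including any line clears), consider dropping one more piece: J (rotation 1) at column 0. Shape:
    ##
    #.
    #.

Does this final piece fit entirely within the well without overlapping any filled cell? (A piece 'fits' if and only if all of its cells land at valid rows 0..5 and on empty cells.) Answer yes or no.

Drop 1: I rot1 at col 4 lands with bottom-row=0; cleared 0 line(s) (total 0); column heights now [0 0 0 0 4 0 0], max=4
Drop 2: L rot3 at col 0 lands with bottom-row=0; cleared 0 line(s) (total 0); column heights now [3 3 0 0 4 0 0], max=4
Drop 3: L rot2 at col 1 lands with bottom-row=3; cleared 0 line(s) (total 0); column heights now [3 5 5 5 4 0 0], max=5
Drop 4: T rot0 at col 4 lands with bottom-row=4; cleared 0 line(s) (total 0); column heights now [3 5 5 5 5 6 5], max=6
Drop 5: I rot0 at col 1 lands with bottom-row=5; cleared 0 line(s) (total 0); column heights now [3 6 6 6 6 6 5], max=6
Test piece J rot1 at col 0 (width 2): heights before test = [3 6 6 6 6 6 5]; fits = False

Answer: no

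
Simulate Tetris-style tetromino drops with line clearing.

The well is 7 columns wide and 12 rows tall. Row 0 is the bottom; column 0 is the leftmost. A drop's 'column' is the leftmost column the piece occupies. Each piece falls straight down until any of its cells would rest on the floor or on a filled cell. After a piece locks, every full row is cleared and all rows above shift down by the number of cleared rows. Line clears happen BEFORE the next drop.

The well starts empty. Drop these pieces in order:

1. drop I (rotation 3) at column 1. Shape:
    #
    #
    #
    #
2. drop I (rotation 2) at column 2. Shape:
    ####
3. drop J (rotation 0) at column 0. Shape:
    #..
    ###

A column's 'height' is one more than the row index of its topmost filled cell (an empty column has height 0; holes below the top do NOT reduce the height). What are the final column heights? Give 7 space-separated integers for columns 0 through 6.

Answer: 6 5 5 1 1 1 0

Derivation:
Drop 1: I rot3 at col 1 lands with bottom-row=0; cleared 0 line(s) (total 0); column heights now [0 4 0 0 0 0 0], max=4
Drop 2: I rot2 at col 2 lands with bottom-row=0; cleared 0 line(s) (total 0); column heights now [0 4 1 1 1 1 0], max=4
Drop 3: J rot0 at col 0 lands with bottom-row=4; cleared 0 line(s) (total 0); column heights now [6 5 5 1 1 1 0], max=6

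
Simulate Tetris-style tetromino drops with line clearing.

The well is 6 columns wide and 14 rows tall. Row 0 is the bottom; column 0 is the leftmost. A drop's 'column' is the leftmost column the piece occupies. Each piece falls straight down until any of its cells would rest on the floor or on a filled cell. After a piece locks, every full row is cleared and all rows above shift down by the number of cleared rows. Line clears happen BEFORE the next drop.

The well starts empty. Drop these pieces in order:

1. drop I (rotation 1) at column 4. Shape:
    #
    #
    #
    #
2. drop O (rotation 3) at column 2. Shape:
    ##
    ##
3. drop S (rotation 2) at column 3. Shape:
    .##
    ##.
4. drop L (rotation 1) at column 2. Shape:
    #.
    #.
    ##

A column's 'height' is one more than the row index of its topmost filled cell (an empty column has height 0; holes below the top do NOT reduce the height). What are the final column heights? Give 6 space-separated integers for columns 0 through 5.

Drop 1: I rot1 at col 4 lands with bottom-row=0; cleared 0 line(s) (total 0); column heights now [0 0 0 0 4 0], max=4
Drop 2: O rot3 at col 2 lands with bottom-row=0; cleared 0 line(s) (total 0); column heights now [0 0 2 2 4 0], max=4
Drop 3: S rot2 at col 3 lands with bottom-row=4; cleared 0 line(s) (total 0); column heights now [0 0 2 5 6 6], max=6
Drop 4: L rot1 at col 2 lands with bottom-row=5; cleared 0 line(s) (total 0); column heights now [0 0 8 6 6 6], max=8

Answer: 0 0 8 6 6 6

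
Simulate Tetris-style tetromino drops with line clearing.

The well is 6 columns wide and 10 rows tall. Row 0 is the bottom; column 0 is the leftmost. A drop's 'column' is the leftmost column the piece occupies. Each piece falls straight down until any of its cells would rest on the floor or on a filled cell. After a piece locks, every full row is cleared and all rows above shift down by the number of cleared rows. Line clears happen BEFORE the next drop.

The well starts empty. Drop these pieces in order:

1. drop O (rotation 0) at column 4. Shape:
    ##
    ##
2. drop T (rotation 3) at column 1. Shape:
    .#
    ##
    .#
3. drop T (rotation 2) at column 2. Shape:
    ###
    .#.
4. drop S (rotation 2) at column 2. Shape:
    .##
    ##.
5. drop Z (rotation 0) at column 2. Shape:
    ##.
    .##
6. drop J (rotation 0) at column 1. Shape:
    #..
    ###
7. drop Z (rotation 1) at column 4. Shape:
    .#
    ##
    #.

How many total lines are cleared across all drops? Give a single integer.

Drop 1: O rot0 at col 4 lands with bottom-row=0; cleared 0 line(s) (total 0); column heights now [0 0 0 0 2 2], max=2
Drop 2: T rot3 at col 1 lands with bottom-row=0; cleared 0 line(s) (total 0); column heights now [0 2 3 0 2 2], max=3
Drop 3: T rot2 at col 2 lands with bottom-row=2; cleared 0 line(s) (total 0); column heights now [0 2 4 4 4 2], max=4
Drop 4: S rot2 at col 2 lands with bottom-row=4; cleared 0 line(s) (total 0); column heights now [0 2 5 6 6 2], max=6
Drop 5: Z rot0 at col 2 lands with bottom-row=6; cleared 0 line(s) (total 0); column heights now [0 2 8 8 7 2], max=8
Drop 6: J rot0 at col 1 lands with bottom-row=8; cleared 0 line(s) (total 0); column heights now [0 10 9 9 7 2], max=10
Drop 7: Z rot1 at col 4 lands with bottom-row=7; cleared 0 line(s) (total 0); column heights now [0 10 9 9 9 10], max=10

Answer: 0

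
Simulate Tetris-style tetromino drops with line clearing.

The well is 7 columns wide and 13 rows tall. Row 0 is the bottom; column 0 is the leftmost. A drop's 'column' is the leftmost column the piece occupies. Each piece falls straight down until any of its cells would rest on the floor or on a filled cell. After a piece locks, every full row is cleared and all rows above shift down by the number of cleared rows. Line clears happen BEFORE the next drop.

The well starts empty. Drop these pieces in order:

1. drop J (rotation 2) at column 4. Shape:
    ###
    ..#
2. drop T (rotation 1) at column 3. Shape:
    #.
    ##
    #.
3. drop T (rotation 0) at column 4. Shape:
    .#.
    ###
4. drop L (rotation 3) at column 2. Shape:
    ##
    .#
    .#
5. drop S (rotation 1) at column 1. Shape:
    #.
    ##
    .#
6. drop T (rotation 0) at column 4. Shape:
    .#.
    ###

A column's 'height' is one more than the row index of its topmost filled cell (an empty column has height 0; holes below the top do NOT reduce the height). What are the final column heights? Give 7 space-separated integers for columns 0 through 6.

Answer: 0 10 9 7 6 7 6

Derivation:
Drop 1: J rot2 at col 4 lands with bottom-row=0; cleared 0 line(s) (total 0); column heights now [0 0 0 0 2 2 2], max=2
Drop 2: T rot1 at col 3 lands with bottom-row=1; cleared 0 line(s) (total 0); column heights now [0 0 0 4 3 2 2], max=4
Drop 3: T rot0 at col 4 lands with bottom-row=3; cleared 0 line(s) (total 0); column heights now [0 0 0 4 4 5 4], max=5
Drop 4: L rot3 at col 2 lands with bottom-row=4; cleared 0 line(s) (total 0); column heights now [0 0 7 7 4 5 4], max=7
Drop 5: S rot1 at col 1 lands with bottom-row=7; cleared 0 line(s) (total 0); column heights now [0 10 9 7 4 5 4], max=10
Drop 6: T rot0 at col 4 lands with bottom-row=5; cleared 0 line(s) (total 0); column heights now [0 10 9 7 6 7 6], max=10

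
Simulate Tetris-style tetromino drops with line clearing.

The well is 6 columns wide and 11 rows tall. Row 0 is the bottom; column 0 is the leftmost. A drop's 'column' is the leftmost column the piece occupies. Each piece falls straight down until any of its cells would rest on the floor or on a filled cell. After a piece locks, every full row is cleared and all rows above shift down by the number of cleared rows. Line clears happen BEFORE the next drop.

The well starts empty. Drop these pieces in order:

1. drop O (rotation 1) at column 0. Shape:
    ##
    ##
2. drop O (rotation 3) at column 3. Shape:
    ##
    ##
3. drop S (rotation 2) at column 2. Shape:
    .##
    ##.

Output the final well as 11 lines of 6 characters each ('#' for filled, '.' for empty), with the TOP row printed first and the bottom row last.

Answer: ......
......
......
......
......
......
......
...##.
..##..
##.##.
##.##.

Derivation:
Drop 1: O rot1 at col 0 lands with bottom-row=0; cleared 0 line(s) (total 0); column heights now [2 2 0 0 0 0], max=2
Drop 2: O rot3 at col 3 lands with bottom-row=0; cleared 0 line(s) (total 0); column heights now [2 2 0 2 2 0], max=2
Drop 3: S rot2 at col 2 lands with bottom-row=2; cleared 0 line(s) (total 0); column heights now [2 2 3 4 4 0], max=4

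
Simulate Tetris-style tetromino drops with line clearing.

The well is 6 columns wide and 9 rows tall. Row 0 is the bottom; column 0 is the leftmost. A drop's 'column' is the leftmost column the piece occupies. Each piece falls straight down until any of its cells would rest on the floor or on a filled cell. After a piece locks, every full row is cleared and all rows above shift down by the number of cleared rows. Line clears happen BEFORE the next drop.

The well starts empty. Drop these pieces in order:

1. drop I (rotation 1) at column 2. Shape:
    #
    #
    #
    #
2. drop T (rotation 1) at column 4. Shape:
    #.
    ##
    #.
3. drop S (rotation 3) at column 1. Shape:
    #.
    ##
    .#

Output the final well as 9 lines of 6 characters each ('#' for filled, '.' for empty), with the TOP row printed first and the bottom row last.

Answer: ......
......
.#....
.##...
..#...
..#...
..#.#.
..#.##
..#.#.

Derivation:
Drop 1: I rot1 at col 2 lands with bottom-row=0; cleared 0 line(s) (total 0); column heights now [0 0 4 0 0 0], max=4
Drop 2: T rot1 at col 4 lands with bottom-row=0; cleared 0 line(s) (total 0); column heights now [0 0 4 0 3 2], max=4
Drop 3: S rot3 at col 1 lands with bottom-row=4; cleared 0 line(s) (total 0); column heights now [0 7 6 0 3 2], max=7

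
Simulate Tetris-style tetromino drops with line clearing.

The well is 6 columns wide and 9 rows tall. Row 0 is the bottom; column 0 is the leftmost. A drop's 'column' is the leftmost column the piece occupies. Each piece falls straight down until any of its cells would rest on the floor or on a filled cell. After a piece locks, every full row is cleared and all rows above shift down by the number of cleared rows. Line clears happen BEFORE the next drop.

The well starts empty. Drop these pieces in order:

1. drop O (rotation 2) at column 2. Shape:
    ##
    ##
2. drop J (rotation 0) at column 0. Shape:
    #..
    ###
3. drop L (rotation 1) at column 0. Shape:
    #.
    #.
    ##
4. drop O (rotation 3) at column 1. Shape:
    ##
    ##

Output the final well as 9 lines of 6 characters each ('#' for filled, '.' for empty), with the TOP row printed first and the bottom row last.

Answer: ......
......
###...
###...
##....
#.....
###...
..##..
..##..

Derivation:
Drop 1: O rot2 at col 2 lands with bottom-row=0; cleared 0 line(s) (total 0); column heights now [0 0 2 2 0 0], max=2
Drop 2: J rot0 at col 0 lands with bottom-row=2; cleared 0 line(s) (total 0); column heights now [4 3 3 2 0 0], max=4
Drop 3: L rot1 at col 0 lands with bottom-row=4; cleared 0 line(s) (total 0); column heights now [7 5 3 2 0 0], max=7
Drop 4: O rot3 at col 1 lands with bottom-row=5; cleared 0 line(s) (total 0); column heights now [7 7 7 2 0 0], max=7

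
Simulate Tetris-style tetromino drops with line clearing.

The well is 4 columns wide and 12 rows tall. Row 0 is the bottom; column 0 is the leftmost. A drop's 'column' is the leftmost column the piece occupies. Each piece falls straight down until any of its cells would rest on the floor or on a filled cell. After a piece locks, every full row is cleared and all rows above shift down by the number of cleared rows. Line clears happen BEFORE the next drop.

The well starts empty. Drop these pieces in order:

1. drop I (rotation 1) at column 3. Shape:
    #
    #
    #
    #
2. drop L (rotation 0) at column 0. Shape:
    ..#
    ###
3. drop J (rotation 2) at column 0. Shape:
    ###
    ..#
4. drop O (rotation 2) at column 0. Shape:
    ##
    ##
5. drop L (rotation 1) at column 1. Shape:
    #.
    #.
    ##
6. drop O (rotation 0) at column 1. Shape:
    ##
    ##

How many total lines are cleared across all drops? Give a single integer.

Answer: 4

Derivation:
Drop 1: I rot1 at col 3 lands with bottom-row=0; cleared 0 line(s) (total 0); column heights now [0 0 0 4], max=4
Drop 2: L rot0 at col 0 lands with bottom-row=0; cleared 1 line(s) (total 1); column heights now [0 0 1 3], max=3
Drop 3: J rot2 at col 0 lands with bottom-row=1; cleared 1 line(s) (total 2); column heights now [0 0 2 2], max=2
Drop 4: O rot2 at col 0 lands with bottom-row=0; cleared 2 line(s) (total 4); column heights now [0 0 0 0], max=0
Drop 5: L rot1 at col 1 lands with bottom-row=0; cleared 0 line(s) (total 4); column heights now [0 3 1 0], max=3
Drop 6: O rot0 at col 1 lands with bottom-row=3; cleared 0 line(s) (total 4); column heights now [0 5 5 0], max=5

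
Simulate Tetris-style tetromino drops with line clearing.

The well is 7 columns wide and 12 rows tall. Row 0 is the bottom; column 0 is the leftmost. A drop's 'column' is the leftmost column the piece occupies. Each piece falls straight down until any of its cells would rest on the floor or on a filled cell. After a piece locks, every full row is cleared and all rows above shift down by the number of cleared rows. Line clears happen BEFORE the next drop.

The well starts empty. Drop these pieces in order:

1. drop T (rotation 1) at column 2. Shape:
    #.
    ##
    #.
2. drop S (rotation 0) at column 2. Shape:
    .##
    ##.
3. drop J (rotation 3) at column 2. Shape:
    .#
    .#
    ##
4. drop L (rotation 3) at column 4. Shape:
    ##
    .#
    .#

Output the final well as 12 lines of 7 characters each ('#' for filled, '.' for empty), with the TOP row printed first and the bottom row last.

Answer: .......
.......
.......
.......
...#...
...#...
..####.
...###.
..##.#.
..#....
..##...
..#....

Derivation:
Drop 1: T rot1 at col 2 lands with bottom-row=0; cleared 0 line(s) (total 0); column heights now [0 0 3 2 0 0 0], max=3
Drop 2: S rot0 at col 2 lands with bottom-row=3; cleared 0 line(s) (total 0); column heights now [0 0 4 5 5 0 0], max=5
Drop 3: J rot3 at col 2 lands with bottom-row=5; cleared 0 line(s) (total 0); column heights now [0 0 6 8 5 0 0], max=8
Drop 4: L rot3 at col 4 lands with bottom-row=3; cleared 0 line(s) (total 0); column heights now [0 0 6 8 6 6 0], max=8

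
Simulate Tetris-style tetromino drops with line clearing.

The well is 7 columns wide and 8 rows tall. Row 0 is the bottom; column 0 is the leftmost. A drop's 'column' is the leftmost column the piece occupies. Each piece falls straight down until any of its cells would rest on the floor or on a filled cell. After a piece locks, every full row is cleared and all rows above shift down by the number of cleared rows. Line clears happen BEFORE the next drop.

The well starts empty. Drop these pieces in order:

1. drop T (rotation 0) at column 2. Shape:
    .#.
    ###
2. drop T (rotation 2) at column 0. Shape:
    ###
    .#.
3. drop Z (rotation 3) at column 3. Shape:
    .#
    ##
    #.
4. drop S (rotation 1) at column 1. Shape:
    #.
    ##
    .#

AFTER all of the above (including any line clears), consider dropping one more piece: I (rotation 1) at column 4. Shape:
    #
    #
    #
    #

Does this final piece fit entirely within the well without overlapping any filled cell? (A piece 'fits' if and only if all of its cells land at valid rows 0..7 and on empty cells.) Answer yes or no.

Answer: no

Derivation:
Drop 1: T rot0 at col 2 lands with bottom-row=0; cleared 0 line(s) (total 0); column heights now [0 0 1 2 1 0 0], max=2
Drop 2: T rot2 at col 0 lands with bottom-row=0; cleared 0 line(s) (total 0); column heights now [2 2 2 2 1 0 0], max=2
Drop 3: Z rot3 at col 3 lands with bottom-row=2; cleared 0 line(s) (total 0); column heights now [2 2 2 4 5 0 0], max=5
Drop 4: S rot1 at col 1 lands with bottom-row=2; cleared 0 line(s) (total 0); column heights now [2 5 4 4 5 0 0], max=5
Test piece I rot1 at col 4 (width 1): heights before test = [2 5 4 4 5 0 0]; fits = False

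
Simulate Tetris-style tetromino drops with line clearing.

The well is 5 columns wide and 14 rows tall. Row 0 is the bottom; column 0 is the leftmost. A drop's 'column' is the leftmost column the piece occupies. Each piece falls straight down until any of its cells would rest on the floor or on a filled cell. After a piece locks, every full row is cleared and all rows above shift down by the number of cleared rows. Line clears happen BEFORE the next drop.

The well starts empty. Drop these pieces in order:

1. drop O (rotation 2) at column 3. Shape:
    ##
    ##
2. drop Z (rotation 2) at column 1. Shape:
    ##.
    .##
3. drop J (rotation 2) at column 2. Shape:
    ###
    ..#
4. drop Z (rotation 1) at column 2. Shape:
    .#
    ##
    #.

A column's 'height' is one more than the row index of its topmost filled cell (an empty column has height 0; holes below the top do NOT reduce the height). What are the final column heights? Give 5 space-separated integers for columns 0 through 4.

Drop 1: O rot2 at col 3 lands with bottom-row=0; cleared 0 line(s) (total 0); column heights now [0 0 0 2 2], max=2
Drop 2: Z rot2 at col 1 lands with bottom-row=2; cleared 0 line(s) (total 0); column heights now [0 4 4 3 2], max=4
Drop 3: J rot2 at col 2 lands with bottom-row=3; cleared 0 line(s) (total 0); column heights now [0 4 5 5 5], max=5
Drop 4: Z rot1 at col 2 lands with bottom-row=5; cleared 0 line(s) (total 0); column heights now [0 4 7 8 5], max=8

Answer: 0 4 7 8 5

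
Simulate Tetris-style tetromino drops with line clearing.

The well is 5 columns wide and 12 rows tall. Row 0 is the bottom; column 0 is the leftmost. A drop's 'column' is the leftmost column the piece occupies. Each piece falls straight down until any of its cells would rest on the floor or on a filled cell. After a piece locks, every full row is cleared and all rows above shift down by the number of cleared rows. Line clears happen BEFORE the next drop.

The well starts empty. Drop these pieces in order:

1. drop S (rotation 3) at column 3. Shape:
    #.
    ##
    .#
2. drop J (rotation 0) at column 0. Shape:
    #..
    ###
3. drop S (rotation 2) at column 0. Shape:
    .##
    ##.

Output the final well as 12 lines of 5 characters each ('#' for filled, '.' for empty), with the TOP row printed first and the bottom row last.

Answer: .....
.....
.....
.....
.....
.....
.....
.....
.##..
##.#.
#..##
###.#

Derivation:
Drop 1: S rot3 at col 3 lands with bottom-row=0; cleared 0 line(s) (total 0); column heights now [0 0 0 3 2], max=3
Drop 2: J rot0 at col 0 lands with bottom-row=0; cleared 0 line(s) (total 0); column heights now [2 1 1 3 2], max=3
Drop 3: S rot2 at col 0 lands with bottom-row=2; cleared 0 line(s) (total 0); column heights now [3 4 4 3 2], max=4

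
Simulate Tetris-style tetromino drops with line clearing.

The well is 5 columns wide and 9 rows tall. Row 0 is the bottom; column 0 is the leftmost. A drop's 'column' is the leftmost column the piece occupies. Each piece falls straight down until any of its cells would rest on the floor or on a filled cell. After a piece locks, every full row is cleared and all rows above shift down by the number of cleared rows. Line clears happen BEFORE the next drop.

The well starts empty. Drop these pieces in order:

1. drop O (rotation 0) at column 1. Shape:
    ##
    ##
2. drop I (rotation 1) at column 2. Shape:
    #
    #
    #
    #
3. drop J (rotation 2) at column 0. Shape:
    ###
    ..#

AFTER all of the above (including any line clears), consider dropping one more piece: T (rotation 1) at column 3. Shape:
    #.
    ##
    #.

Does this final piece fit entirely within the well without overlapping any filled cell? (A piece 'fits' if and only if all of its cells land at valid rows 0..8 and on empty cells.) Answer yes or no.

Drop 1: O rot0 at col 1 lands with bottom-row=0; cleared 0 line(s) (total 0); column heights now [0 2 2 0 0], max=2
Drop 2: I rot1 at col 2 lands with bottom-row=2; cleared 0 line(s) (total 0); column heights now [0 2 6 0 0], max=6
Drop 3: J rot2 at col 0 lands with bottom-row=6; cleared 0 line(s) (total 0); column heights now [8 8 8 0 0], max=8
Test piece T rot1 at col 3 (width 2): heights before test = [8 8 8 0 0]; fits = True

Answer: yes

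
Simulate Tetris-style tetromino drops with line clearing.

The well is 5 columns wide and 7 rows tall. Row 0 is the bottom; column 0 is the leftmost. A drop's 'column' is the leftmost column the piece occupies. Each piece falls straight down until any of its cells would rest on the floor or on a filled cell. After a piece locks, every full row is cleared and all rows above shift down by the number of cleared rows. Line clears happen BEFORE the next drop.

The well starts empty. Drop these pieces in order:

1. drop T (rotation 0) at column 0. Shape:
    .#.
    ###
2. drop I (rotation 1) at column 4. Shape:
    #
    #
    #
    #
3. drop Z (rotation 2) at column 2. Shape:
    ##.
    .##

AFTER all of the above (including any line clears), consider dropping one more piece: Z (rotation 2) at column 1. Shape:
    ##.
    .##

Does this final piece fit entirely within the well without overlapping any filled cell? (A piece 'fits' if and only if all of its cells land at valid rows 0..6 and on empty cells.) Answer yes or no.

Answer: no

Derivation:
Drop 1: T rot0 at col 0 lands with bottom-row=0; cleared 0 line(s) (total 0); column heights now [1 2 1 0 0], max=2
Drop 2: I rot1 at col 4 lands with bottom-row=0; cleared 0 line(s) (total 0); column heights now [1 2 1 0 4], max=4
Drop 3: Z rot2 at col 2 lands with bottom-row=4; cleared 0 line(s) (total 0); column heights now [1 2 6 6 5], max=6
Test piece Z rot2 at col 1 (width 3): heights before test = [1 2 6 6 5]; fits = False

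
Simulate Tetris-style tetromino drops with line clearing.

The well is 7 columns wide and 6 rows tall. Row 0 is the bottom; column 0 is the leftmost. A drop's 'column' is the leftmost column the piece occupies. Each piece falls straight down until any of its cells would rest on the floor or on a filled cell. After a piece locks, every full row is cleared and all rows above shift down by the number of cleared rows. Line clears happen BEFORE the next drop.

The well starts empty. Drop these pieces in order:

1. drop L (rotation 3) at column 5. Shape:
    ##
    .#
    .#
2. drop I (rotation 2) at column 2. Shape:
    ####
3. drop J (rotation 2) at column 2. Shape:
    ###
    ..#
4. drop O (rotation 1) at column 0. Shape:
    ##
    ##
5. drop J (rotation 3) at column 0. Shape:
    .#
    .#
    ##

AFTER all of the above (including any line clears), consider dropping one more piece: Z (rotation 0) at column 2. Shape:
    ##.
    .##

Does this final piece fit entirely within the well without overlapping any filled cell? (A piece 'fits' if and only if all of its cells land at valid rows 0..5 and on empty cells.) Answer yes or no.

Drop 1: L rot3 at col 5 lands with bottom-row=0; cleared 0 line(s) (total 0); column heights now [0 0 0 0 0 3 3], max=3
Drop 2: I rot2 at col 2 lands with bottom-row=3; cleared 0 line(s) (total 0); column heights now [0 0 4 4 4 4 3], max=4
Drop 3: J rot2 at col 2 lands with bottom-row=4; cleared 0 line(s) (total 0); column heights now [0 0 6 6 6 4 3], max=6
Drop 4: O rot1 at col 0 lands with bottom-row=0; cleared 0 line(s) (total 0); column heights now [2 2 6 6 6 4 3], max=6
Drop 5: J rot3 at col 0 lands with bottom-row=2; cleared 0 line(s) (total 0); column heights now [3 5 6 6 6 4 3], max=6
Test piece Z rot0 at col 2 (width 3): heights before test = [3 5 6 6 6 4 3]; fits = False

Answer: no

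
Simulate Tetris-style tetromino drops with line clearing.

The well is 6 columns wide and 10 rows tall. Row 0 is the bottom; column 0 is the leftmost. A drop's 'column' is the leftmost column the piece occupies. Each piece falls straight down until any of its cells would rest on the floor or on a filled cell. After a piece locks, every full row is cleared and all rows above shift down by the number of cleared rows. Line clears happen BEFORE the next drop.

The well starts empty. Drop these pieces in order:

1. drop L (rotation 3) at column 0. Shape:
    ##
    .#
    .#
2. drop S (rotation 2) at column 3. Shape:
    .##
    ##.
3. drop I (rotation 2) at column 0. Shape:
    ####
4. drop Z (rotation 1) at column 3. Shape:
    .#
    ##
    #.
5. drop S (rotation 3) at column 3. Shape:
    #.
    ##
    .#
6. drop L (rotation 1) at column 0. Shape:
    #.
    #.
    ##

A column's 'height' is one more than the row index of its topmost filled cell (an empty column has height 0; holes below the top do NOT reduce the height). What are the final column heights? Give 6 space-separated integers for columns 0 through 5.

Drop 1: L rot3 at col 0 lands with bottom-row=0; cleared 0 line(s) (total 0); column heights now [3 3 0 0 0 0], max=3
Drop 2: S rot2 at col 3 lands with bottom-row=0; cleared 0 line(s) (total 0); column heights now [3 3 0 1 2 2], max=3
Drop 3: I rot2 at col 0 lands with bottom-row=3; cleared 0 line(s) (total 0); column heights now [4 4 4 4 2 2], max=4
Drop 4: Z rot1 at col 3 lands with bottom-row=4; cleared 0 line(s) (total 0); column heights now [4 4 4 6 7 2], max=7
Drop 5: S rot3 at col 3 lands with bottom-row=7; cleared 0 line(s) (total 0); column heights now [4 4 4 10 9 2], max=10
Drop 6: L rot1 at col 0 lands with bottom-row=4; cleared 0 line(s) (total 0); column heights now [7 5 4 10 9 2], max=10

Answer: 7 5 4 10 9 2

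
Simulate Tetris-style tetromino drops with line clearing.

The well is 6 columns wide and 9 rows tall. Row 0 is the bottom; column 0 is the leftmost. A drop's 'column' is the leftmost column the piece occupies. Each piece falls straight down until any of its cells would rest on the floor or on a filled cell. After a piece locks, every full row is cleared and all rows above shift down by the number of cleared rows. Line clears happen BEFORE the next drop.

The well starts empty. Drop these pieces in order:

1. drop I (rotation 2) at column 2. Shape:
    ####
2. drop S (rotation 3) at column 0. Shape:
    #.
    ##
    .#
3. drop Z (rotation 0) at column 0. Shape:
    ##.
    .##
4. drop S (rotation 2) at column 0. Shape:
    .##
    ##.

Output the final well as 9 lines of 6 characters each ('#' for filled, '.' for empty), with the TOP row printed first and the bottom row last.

Drop 1: I rot2 at col 2 lands with bottom-row=0; cleared 0 line(s) (total 0); column heights now [0 0 1 1 1 1], max=1
Drop 2: S rot3 at col 0 lands with bottom-row=0; cleared 0 line(s) (total 0); column heights now [3 2 1 1 1 1], max=3
Drop 3: Z rot0 at col 0 lands with bottom-row=2; cleared 0 line(s) (total 0); column heights now [4 4 3 1 1 1], max=4
Drop 4: S rot2 at col 0 lands with bottom-row=4; cleared 0 line(s) (total 0); column heights now [5 6 6 1 1 1], max=6

Answer: ......
......
......
.##...
##....
##....
###...
##....
.#####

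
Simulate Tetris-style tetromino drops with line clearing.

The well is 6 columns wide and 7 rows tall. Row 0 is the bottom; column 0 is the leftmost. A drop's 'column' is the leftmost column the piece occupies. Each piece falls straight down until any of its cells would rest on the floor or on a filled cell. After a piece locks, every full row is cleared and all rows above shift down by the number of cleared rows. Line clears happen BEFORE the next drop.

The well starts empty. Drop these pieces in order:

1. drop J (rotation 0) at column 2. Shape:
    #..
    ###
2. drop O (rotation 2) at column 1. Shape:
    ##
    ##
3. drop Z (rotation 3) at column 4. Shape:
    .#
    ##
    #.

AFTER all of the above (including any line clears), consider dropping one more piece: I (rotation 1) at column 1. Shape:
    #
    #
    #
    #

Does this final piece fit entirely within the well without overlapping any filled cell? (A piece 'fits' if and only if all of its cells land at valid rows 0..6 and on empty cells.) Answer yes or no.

Answer: no

Derivation:
Drop 1: J rot0 at col 2 lands with bottom-row=0; cleared 0 line(s) (total 0); column heights now [0 0 2 1 1 0], max=2
Drop 2: O rot2 at col 1 lands with bottom-row=2; cleared 0 line(s) (total 0); column heights now [0 4 4 1 1 0], max=4
Drop 3: Z rot3 at col 4 lands with bottom-row=1; cleared 0 line(s) (total 0); column heights now [0 4 4 1 3 4], max=4
Test piece I rot1 at col 1 (width 1): heights before test = [0 4 4 1 3 4]; fits = False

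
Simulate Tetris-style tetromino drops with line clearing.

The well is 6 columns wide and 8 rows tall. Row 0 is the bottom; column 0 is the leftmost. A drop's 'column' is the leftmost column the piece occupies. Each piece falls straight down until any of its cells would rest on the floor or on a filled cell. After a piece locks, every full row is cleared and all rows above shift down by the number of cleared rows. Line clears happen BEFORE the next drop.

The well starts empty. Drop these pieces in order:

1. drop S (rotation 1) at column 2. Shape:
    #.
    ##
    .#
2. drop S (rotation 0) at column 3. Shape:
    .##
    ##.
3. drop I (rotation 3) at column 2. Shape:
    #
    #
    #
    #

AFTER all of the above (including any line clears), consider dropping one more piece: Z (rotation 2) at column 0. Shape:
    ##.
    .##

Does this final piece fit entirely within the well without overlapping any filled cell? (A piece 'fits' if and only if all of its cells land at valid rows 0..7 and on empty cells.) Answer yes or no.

Drop 1: S rot1 at col 2 lands with bottom-row=0; cleared 0 line(s) (total 0); column heights now [0 0 3 2 0 0], max=3
Drop 2: S rot0 at col 3 lands with bottom-row=2; cleared 0 line(s) (total 0); column heights now [0 0 3 3 4 4], max=4
Drop 3: I rot3 at col 2 lands with bottom-row=3; cleared 0 line(s) (total 0); column heights now [0 0 7 3 4 4], max=7
Test piece Z rot2 at col 0 (width 3): heights before test = [0 0 7 3 4 4]; fits = False

Answer: no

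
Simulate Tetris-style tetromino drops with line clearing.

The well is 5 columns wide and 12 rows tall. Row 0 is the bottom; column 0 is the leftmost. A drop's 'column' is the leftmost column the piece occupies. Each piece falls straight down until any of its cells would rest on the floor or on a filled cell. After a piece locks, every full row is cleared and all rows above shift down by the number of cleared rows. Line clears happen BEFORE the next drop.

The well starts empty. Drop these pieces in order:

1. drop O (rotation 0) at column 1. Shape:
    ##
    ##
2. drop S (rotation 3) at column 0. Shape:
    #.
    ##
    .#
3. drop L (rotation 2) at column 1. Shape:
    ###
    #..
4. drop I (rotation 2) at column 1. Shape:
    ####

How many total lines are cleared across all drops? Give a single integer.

Drop 1: O rot0 at col 1 lands with bottom-row=0; cleared 0 line(s) (total 0); column heights now [0 2 2 0 0], max=2
Drop 2: S rot3 at col 0 lands with bottom-row=2; cleared 0 line(s) (total 0); column heights now [5 4 2 0 0], max=5
Drop 3: L rot2 at col 1 lands with bottom-row=4; cleared 0 line(s) (total 0); column heights now [5 6 6 6 0], max=6
Drop 4: I rot2 at col 1 lands with bottom-row=6; cleared 0 line(s) (total 0); column heights now [5 7 7 7 7], max=7

Answer: 0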